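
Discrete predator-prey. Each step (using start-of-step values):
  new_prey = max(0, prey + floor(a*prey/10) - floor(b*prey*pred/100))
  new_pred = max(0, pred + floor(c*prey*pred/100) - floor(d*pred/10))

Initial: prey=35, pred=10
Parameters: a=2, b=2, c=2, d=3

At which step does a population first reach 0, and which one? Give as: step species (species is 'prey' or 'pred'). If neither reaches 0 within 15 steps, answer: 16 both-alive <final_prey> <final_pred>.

Answer: 16 both-alive 2 3

Derivation:
Step 1: prey: 35+7-7=35; pred: 10+7-3=14
Step 2: prey: 35+7-9=33; pred: 14+9-4=19
Step 3: prey: 33+6-12=27; pred: 19+12-5=26
Step 4: prey: 27+5-14=18; pred: 26+14-7=33
Step 5: prey: 18+3-11=10; pred: 33+11-9=35
Step 6: prey: 10+2-7=5; pred: 35+7-10=32
Step 7: prey: 5+1-3=3; pred: 32+3-9=26
Step 8: prey: 3+0-1=2; pred: 26+1-7=20
Step 9: prey: 2+0-0=2; pred: 20+0-6=14
Step 10: prey: 2+0-0=2; pred: 14+0-4=10
Step 11: prey: 2+0-0=2; pred: 10+0-3=7
Step 12: prey: 2+0-0=2; pred: 7+0-2=5
Step 13: prey: 2+0-0=2; pred: 5+0-1=4
Step 14: prey: 2+0-0=2; pred: 4+0-1=3
Step 15: prey: 2+0-0=2; pred: 3+0-0=3
No extinction within 15 steps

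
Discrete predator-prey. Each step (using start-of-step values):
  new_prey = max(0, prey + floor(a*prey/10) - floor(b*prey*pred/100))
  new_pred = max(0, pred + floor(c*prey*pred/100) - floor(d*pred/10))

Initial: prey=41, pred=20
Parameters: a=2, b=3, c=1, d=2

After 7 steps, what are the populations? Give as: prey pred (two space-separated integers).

Step 1: prey: 41+8-24=25; pred: 20+8-4=24
Step 2: prey: 25+5-18=12; pred: 24+6-4=26
Step 3: prey: 12+2-9=5; pred: 26+3-5=24
Step 4: prey: 5+1-3=3; pred: 24+1-4=21
Step 5: prey: 3+0-1=2; pred: 21+0-4=17
Step 6: prey: 2+0-1=1; pred: 17+0-3=14
Step 7: prey: 1+0-0=1; pred: 14+0-2=12

Answer: 1 12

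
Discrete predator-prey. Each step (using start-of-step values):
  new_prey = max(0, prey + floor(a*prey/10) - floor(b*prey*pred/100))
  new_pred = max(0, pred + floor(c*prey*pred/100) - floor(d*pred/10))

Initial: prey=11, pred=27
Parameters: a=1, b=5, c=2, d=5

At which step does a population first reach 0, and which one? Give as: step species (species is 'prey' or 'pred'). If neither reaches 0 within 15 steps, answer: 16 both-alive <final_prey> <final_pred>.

Step 1: prey: 11+1-14=0; pred: 27+5-13=19
First extinction: prey at step 1

Answer: 1 prey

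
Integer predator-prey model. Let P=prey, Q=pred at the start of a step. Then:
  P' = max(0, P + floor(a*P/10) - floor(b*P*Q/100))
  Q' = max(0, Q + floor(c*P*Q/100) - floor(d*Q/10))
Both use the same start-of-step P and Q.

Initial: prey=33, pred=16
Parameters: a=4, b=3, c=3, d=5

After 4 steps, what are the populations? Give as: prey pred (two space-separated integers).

Answer: 2 29

Derivation:
Step 1: prey: 33+13-15=31; pred: 16+15-8=23
Step 2: prey: 31+12-21=22; pred: 23+21-11=33
Step 3: prey: 22+8-21=9; pred: 33+21-16=38
Step 4: prey: 9+3-10=2; pred: 38+10-19=29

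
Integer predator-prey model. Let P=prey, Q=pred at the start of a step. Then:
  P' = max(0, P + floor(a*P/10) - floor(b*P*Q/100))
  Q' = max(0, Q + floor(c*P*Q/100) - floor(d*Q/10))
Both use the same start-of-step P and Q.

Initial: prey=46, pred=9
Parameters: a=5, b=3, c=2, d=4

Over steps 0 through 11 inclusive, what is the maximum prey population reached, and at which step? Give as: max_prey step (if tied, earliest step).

Answer: 62 2

Derivation:
Step 1: prey: 46+23-12=57; pred: 9+8-3=14
Step 2: prey: 57+28-23=62; pred: 14+15-5=24
Step 3: prey: 62+31-44=49; pred: 24+29-9=44
Step 4: prey: 49+24-64=9; pred: 44+43-17=70
Step 5: prey: 9+4-18=0; pred: 70+12-28=54
Step 6: prey: 0+0-0=0; pred: 54+0-21=33
Step 7: prey: 0+0-0=0; pred: 33+0-13=20
Step 8: prey: 0+0-0=0; pred: 20+0-8=12
Step 9: prey: 0+0-0=0; pred: 12+0-4=8
Step 10: prey: 0+0-0=0; pred: 8+0-3=5
Step 11: prey: 0+0-0=0; pred: 5+0-2=3
Max prey = 62 at step 2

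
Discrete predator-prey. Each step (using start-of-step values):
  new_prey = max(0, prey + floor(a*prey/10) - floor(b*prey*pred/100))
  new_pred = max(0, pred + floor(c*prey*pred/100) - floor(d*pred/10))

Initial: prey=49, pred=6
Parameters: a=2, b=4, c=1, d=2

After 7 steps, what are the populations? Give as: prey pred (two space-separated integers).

Step 1: prey: 49+9-11=47; pred: 6+2-1=7
Step 2: prey: 47+9-13=43; pred: 7+3-1=9
Step 3: prey: 43+8-15=36; pred: 9+3-1=11
Step 4: prey: 36+7-15=28; pred: 11+3-2=12
Step 5: prey: 28+5-13=20; pred: 12+3-2=13
Step 6: prey: 20+4-10=14; pred: 13+2-2=13
Step 7: prey: 14+2-7=9; pred: 13+1-2=12

Answer: 9 12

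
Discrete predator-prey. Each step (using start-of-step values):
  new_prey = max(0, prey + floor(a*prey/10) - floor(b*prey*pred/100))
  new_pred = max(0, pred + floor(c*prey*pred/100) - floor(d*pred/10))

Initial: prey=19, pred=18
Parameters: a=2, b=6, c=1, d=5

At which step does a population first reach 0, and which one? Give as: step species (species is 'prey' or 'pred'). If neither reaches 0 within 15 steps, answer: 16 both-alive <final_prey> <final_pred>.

Answer: 16 both-alive 1 1

Derivation:
Step 1: prey: 19+3-20=2; pred: 18+3-9=12
Step 2: prey: 2+0-1=1; pred: 12+0-6=6
Step 3: prey: 1+0-0=1; pred: 6+0-3=3
Step 4: prey: 1+0-0=1; pred: 3+0-1=2
Step 5: prey: 1+0-0=1; pred: 2+0-1=1
Step 6: prey: 1+0-0=1; pred: 1+0-0=1
Steps 7-15: state stable at prey=1, pred=1 (no change)
No extinction within 15 steps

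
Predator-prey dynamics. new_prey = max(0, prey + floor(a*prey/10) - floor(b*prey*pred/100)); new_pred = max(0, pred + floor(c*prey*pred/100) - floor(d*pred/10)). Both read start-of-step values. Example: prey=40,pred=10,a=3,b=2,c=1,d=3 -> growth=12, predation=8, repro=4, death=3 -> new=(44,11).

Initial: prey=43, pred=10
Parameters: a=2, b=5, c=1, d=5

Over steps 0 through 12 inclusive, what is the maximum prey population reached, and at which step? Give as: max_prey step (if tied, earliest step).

Answer: 48 12

Derivation:
Step 1: prey: 43+8-21=30; pred: 10+4-5=9
Step 2: prey: 30+6-13=23; pred: 9+2-4=7
Step 3: prey: 23+4-8=19; pred: 7+1-3=5
Step 4: prey: 19+3-4=18; pred: 5+0-2=3
Step 5: prey: 18+3-2=19; pred: 3+0-1=2
Step 6: prey: 19+3-1=21; pred: 2+0-1=1
Step 7: prey: 21+4-1=24; pred: 1+0-0=1
Step 8: prey: 24+4-1=27; pred: 1+0-0=1
Step 9: prey: 27+5-1=31; pred: 1+0-0=1
Step 10: prey: 31+6-1=36; pred: 1+0-0=1
Step 11: prey: 36+7-1=42; pred: 1+0-0=1
Step 12: prey: 42+8-2=48; pred: 1+0-0=1
Max prey = 48 at step 12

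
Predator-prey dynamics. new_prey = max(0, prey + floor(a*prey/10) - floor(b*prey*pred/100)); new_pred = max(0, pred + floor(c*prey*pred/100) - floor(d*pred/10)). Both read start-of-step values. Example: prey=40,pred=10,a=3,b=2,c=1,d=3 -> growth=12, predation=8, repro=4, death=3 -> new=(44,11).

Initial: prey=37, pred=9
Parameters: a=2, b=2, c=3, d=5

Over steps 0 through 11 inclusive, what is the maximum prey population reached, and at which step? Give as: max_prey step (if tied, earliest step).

Answer: 38 1

Derivation:
Step 1: prey: 37+7-6=38; pred: 9+9-4=14
Step 2: prey: 38+7-10=35; pred: 14+15-7=22
Step 3: prey: 35+7-15=27; pred: 22+23-11=34
Step 4: prey: 27+5-18=14; pred: 34+27-17=44
Step 5: prey: 14+2-12=4; pred: 44+18-22=40
Step 6: prey: 4+0-3=1; pred: 40+4-20=24
Step 7: prey: 1+0-0=1; pred: 24+0-12=12
Step 8: prey: 1+0-0=1; pred: 12+0-6=6
Step 9: prey: 1+0-0=1; pred: 6+0-3=3
Step 10: prey: 1+0-0=1; pred: 3+0-1=2
Step 11: prey: 1+0-0=1; pred: 2+0-1=1
Max prey = 38 at step 1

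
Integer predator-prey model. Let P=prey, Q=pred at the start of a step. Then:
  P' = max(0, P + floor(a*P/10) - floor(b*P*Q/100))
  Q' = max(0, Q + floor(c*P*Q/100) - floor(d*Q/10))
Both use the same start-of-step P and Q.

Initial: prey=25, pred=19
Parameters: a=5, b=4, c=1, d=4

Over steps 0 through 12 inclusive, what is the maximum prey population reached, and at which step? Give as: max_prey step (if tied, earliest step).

Step 1: prey: 25+12-19=18; pred: 19+4-7=16
Step 2: prey: 18+9-11=16; pred: 16+2-6=12
Step 3: prey: 16+8-7=17; pred: 12+1-4=9
Step 4: prey: 17+8-6=19; pred: 9+1-3=7
Step 5: prey: 19+9-5=23; pred: 7+1-2=6
Step 6: prey: 23+11-5=29; pred: 6+1-2=5
Step 7: prey: 29+14-5=38; pred: 5+1-2=4
Step 8: prey: 38+19-6=51; pred: 4+1-1=4
Step 9: prey: 51+25-8=68; pred: 4+2-1=5
Step 10: prey: 68+34-13=89; pred: 5+3-2=6
Step 11: prey: 89+44-21=112; pred: 6+5-2=9
Step 12: prey: 112+56-40=128; pred: 9+10-3=16
Max prey = 128 at step 12

Answer: 128 12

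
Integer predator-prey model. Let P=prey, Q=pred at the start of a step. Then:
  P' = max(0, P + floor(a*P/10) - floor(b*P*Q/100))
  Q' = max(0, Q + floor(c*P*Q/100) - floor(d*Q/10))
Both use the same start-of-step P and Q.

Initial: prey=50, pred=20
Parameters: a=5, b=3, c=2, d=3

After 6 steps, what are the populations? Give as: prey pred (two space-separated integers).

Step 1: prey: 50+25-30=45; pred: 20+20-6=34
Step 2: prey: 45+22-45=22; pred: 34+30-10=54
Step 3: prey: 22+11-35=0; pred: 54+23-16=61
Step 4: prey: 0+0-0=0; pred: 61+0-18=43
Step 5: prey: 0+0-0=0; pred: 43+0-12=31
Step 6: prey: 0+0-0=0; pred: 31+0-9=22

Answer: 0 22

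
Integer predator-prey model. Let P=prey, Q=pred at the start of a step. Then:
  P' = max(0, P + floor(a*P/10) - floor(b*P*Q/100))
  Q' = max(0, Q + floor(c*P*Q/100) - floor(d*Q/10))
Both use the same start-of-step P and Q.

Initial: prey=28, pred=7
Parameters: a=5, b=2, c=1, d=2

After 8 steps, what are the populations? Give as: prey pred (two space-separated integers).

Step 1: prey: 28+14-3=39; pred: 7+1-1=7
Step 2: prey: 39+19-5=53; pred: 7+2-1=8
Step 3: prey: 53+26-8=71; pred: 8+4-1=11
Step 4: prey: 71+35-15=91; pred: 11+7-2=16
Step 5: prey: 91+45-29=107; pred: 16+14-3=27
Step 6: prey: 107+53-57=103; pred: 27+28-5=50
Step 7: prey: 103+51-103=51; pred: 50+51-10=91
Step 8: prey: 51+25-92=0; pred: 91+46-18=119

Answer: 0 119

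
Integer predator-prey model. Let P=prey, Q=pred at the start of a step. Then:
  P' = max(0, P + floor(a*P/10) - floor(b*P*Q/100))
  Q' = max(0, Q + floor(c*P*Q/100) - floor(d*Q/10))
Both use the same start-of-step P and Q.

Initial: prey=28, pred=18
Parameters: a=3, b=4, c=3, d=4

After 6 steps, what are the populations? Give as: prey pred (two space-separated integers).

Answer: 1 5

Derivation:
Step 1: prey: 28+8-20=16; pred: 18+15-7=26
Step 2: prey: 16+4-16=4; pred: 26+12-10=28
Step 3: prey: 4+1-4=1; pred: 28+3-11=20
Step 4: prey: 1+0-0=1; pred: 20+0-8=12
Step 5: prey: 1+0-0=1; pred: 12+0-4=8
Step 6: prey: 1+0-0=1; pred: 8+0-3=5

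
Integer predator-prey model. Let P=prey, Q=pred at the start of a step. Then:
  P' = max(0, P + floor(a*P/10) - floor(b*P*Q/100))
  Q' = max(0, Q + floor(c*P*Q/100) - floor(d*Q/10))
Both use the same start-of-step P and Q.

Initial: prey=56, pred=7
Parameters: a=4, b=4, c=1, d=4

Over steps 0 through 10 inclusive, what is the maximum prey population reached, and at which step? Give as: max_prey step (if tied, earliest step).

Step 1: prey: 56+22-15=63; pred: 7+3-2=8
Step 2: prey: 63+25-20=68; pred: 8+5-3=10
Step 3: prey: 68+27-27=68; pred: 10+6-4=12
Step 4: prey: 68+27-32=63; pred: 12+8-4=16
Step 5: prey: 63+25-40=48; pred: 16+10-6=20
Step 6: prey: 48+19-38=29; pred: 20+9-8=21
Step 7: prey: 29+11-24=16; pred: 21+6-8=19
Step 8: prey: 16+6-12=10; pred: 19+3-7=15
Step 9: prey: 10+4-6=8; pred: 15+1-6=10
Step 10: prey: 8+3-3=8; pred: 10+0-4=6
Max prey = 68 at step 2

Answer: 68 2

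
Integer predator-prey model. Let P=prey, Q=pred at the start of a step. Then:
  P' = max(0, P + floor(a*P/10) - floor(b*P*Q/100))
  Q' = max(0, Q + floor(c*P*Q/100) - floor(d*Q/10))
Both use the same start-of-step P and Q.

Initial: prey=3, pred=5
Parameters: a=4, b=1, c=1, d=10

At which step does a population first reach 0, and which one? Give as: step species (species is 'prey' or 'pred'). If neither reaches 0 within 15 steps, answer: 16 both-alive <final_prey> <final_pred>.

Step 1: prey: 3+1-0=4; pred: 5+0-5=0
First extinction: pred at step 1

Answer: 1 pred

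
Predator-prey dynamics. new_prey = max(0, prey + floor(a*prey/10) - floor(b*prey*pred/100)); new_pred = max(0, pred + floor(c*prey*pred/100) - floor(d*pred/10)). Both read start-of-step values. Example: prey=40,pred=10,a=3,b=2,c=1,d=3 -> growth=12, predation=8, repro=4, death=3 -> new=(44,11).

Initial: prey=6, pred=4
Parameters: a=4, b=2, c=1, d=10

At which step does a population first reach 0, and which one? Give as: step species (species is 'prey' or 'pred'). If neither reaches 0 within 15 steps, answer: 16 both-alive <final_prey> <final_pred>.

Answer: 1 pred

Derivation:
Step 1: prey: 6+2-0=8; pred: 4+0-4=0
First extinction: pred at step 1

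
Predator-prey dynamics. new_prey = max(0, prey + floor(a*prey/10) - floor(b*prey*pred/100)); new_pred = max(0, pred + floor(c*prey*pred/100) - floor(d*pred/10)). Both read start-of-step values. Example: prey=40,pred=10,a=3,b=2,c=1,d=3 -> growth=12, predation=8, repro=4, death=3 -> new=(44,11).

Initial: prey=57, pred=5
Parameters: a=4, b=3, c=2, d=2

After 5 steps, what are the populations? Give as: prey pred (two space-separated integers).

Step 1: prey: 57+22-8=71; pred: 5+5-1=9
Step 2: prey: 71+28-19=80; pred: 9+12-1=20
Step 3: prey: 80+32-48=64; pred: 20+32-4=48
Step 4: prey: 64+25-92=0; pred: 48+61-9=100
Step 5: prey: 0+0-0=0; pred: 100+0-20=80

Answer: 0 80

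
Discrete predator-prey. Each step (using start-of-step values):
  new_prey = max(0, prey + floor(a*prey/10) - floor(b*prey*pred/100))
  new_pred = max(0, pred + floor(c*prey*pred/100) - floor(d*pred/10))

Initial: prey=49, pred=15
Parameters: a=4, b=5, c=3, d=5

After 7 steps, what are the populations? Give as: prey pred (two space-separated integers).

Answer: 0 2

Derivation:
Step 1: prey: 49+19-36=32; pred: 15+22-7=30
Step 2: prey: 32+12-48=0; pred: 30+28-15=43
Step 3: prey: 0+0-0=0; pred: 43+0-21=22
Step 4: prey: 0+0-0=0; pred: 22+0-11=11
Step 5: prey: 0+0-0=0; pred: 11+0-5=6
Step 6: prey: 0+0-0=0; pred: 6+0-3=3
Step 7: prey: 0+0-0=0; pred: 3+0-1=2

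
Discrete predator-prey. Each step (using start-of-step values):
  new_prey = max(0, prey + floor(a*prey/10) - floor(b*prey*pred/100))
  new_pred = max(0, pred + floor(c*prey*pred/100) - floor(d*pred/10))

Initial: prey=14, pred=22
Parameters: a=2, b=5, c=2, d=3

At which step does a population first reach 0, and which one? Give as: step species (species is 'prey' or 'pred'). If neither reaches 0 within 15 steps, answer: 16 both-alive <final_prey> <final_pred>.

Answer: 2 prey

Derivation:
Step 1: prey: 14+2-15=1; pred: 22+6-6=22
Step 2: prey: 1+0-1=0; pred: 22+0-6=16
First extinction: prey at step 2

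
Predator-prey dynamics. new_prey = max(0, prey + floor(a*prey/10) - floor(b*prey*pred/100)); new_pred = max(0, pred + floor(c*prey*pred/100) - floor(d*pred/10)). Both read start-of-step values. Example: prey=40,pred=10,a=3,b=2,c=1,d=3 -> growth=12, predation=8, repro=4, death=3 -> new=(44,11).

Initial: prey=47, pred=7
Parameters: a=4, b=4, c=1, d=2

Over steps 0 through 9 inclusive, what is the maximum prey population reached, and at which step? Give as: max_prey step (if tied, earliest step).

Step 1: prey: 47+18-13=52; pred: 7+3-1=9
Step 2: prey: 52+20-18=54; pred: 9+4-1=12
Step 3: prey: 54+21-25=50; pred: 12+6-2=16
Step 4: prey: 50+20-32=38; pred: 16+8-3=21
Step 5: prey: 38+15-31=22; pred: 21+7-4=24
Step 6: prey: 22+8-21=9; pred: 24+5-4=25
Step 7: prey: 9+3-9=3; pred: 25+2-5=22
Step 8: prey: 3+1-2=2; pred: 22+0-4=18
Step 9: prey: 2+0-1=1; pred: 18+0-3=15
Max prey = 54 at step 2

Answer: 54 2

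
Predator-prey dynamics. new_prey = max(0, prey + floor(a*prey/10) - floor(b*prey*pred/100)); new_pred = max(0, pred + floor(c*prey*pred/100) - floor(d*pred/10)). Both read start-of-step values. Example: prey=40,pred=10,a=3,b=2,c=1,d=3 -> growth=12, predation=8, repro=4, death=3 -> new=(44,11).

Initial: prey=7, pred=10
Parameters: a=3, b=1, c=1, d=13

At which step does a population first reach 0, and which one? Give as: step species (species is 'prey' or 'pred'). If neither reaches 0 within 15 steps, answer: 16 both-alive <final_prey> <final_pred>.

Step 1: prey: 7+2-0=9; pred: 10+0-13=0
First extinction: pred at step 1

Answer: 1 pred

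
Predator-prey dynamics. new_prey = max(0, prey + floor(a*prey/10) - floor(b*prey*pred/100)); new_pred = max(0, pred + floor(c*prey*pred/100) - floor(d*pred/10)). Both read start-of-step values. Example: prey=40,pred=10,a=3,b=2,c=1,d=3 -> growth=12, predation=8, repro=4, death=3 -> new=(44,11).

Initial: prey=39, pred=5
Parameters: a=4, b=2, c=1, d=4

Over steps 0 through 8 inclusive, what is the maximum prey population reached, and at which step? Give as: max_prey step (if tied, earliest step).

Step 1: prey: 39+15-3=51; pred: 5+1-2=4
Step 2: prey: 51+20-4=67; pred: 4+2-1=5
Step 3: prey: 67+26-6=87; pred: 5+3-2=6
Step 4: prey: 87+34-10=111; pred: 6+5-2=9
Step 5: prey: 111+44-19=136; pred: 9+9-3=15
Step 6: prey: 136+54-40=150; pred: 15+20-6=29
Step 7: prey: 150+60-87=123; pred: 29+43-11=61
Step 8: prey: 123+49-150=22; pred: 61+75-24=112
Max prey = 150 at step 6

Answer: 150 6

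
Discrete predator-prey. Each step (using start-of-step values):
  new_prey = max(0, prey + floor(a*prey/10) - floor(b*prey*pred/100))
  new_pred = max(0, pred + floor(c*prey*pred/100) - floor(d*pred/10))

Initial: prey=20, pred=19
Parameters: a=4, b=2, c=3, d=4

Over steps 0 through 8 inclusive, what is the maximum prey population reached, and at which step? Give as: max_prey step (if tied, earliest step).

Answer: 21 1

Derivation:
Step 1: prey: 20+8-7=21; pred: 19+11-7=23
Step 2: prey: 21+8-9=20; pred: 23+14-9=28
Step 3: prey: 20+8-11=17; pred: 28+16-11=33
Step 4: prey: 17+6-11=12; pred: 33+16-13=36
Step 5: prey: 12+4-8=8; pred: 36+12-14=34
Step 6: prey: 8+3-5=6; pred: 34+8-13=29
Step 7: prey: 6+2-3=5; pred: 29+5-11=23
Step 8: prey: 5+2-2=5; pred: 23+3-9=17
Max prey = 21 at step 1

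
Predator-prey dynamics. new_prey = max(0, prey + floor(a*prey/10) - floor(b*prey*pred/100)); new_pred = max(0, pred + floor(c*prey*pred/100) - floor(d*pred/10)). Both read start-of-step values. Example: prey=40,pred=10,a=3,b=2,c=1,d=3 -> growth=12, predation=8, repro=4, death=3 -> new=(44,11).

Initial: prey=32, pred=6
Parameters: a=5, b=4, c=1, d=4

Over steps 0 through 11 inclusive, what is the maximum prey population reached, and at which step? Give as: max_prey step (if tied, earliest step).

Step 1: prey: 32+16-7=41; pred: 6+1-2=5
Step 2: prey: 41+20-8=53; pred: 5+2-2=5
Step 3: prey: 53+26-10=69; pred: 5+2-2=5
Step 4: prey: 69+34-13=90; pred: 5+3-2=6
Step 5: prey: 90+45-21=114; pred: 6+5-2=9
Step 6: prey: 114+57-41=130; pred: 9+10-3=16
Step 7: prey: 130+65-83=112; pred: 16+20-6=30
Step 8: prey: 112+56-134=34; pred: 30+33-12=51
Step 9: prey: 34+17-69=0; pred: 51+17-20=48
Step 10: prey: 0+0-0=0; pred: 48+0-19=29
Step 11: prey: 0+0-0=0; pred: 29+0-11=18
Max prey = 130 at step 6

Answer: 130 6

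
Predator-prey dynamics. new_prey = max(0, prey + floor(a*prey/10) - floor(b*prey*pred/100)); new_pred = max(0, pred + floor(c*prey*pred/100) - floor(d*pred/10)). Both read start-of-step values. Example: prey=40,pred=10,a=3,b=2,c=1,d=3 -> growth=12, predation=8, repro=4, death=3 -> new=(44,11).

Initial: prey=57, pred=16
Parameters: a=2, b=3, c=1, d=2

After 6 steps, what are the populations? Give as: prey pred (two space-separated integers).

Answer: 1 16

Derivation:
Step 1: prey: 57+11-27=41; pred: 16+9-3=22
Step 2: prey: 41+8-27=22; pred: 22+9-4=27
Step 3: prey: 22+4-17=9; pred: 27+5-5=27
Step 4: prey: 9+1-7=3; pred: 27+2-5=24
Step 5: prey: 3+0-2=1; pred: 24+0-4=20
Step 6: prey: 1+0-0=1; pred: 20+0-4=16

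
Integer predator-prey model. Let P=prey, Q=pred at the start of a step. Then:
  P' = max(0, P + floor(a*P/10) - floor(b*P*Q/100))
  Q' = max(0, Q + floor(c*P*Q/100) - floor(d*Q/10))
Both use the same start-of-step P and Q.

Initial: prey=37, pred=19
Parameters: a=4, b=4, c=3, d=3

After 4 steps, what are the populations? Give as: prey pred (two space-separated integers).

Step 1: prey: 37+14-28=23; pred: 19+21-5=35
Step 2: prey: 23+9-32=0; pred: 35+24-10=49
Step 3: prey: 0+0-0=0; pred: 49+0-14=35
Step 4: prey: 0+0-0=0; pred: 35+0-10=25

Answer: 0 25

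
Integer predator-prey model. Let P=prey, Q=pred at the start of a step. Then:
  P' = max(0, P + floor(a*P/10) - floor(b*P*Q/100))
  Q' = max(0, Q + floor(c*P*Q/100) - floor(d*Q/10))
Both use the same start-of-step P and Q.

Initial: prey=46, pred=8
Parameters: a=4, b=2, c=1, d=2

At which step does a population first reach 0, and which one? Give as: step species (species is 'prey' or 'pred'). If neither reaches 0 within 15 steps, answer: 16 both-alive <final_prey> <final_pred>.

Step 1: prey: 46+18-7=57; pred: 8+3-1=10
Step 2: prey: 57+22-11=68; pred: 10+5-2=13
Step 3: prey: 68+27-17=78; pred: 13+8-2=19
Step 4: prey: 78+31-29=80; pred: 19+14-3=30
Step 5: prey: 80+32-48=64; pred: 30+24-6=48
Step 6: prey: 64+25-61=28; pred: 48+30-9=69
Step 7: prey: 28+11-38=1; pred: 69+19-13=75
Step 8: prey: 1+0-1=0; pred: 75+0-15=60
First extinction: prey at step 8

Answer: 8 prey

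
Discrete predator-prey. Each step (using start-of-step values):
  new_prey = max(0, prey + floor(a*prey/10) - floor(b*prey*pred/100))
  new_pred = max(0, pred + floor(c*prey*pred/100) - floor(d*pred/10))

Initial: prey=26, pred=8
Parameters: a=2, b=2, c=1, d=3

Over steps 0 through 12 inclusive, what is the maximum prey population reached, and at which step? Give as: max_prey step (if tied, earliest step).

Step 1: prey: 26+5-4=27; pred: 8+2-2=8
Step 2: prey: 27+5-4=28; pred: 8+2-2=8
Step 3: prey: 28+5-4=29; pred: 8+2-2=8
Step 4: prey: 29+5-4=30; pred: 8+2-2=8
Step 5: prey: 30+6-4=32; pred: 8+2-2=8
Step 6: prey: 32+6-5=33; pred: 8+2-2=8
Step 7: prey: 33+6-5=34; pred: 8+2-2=8
Step 8: prey: 34+6-5=35; pred: 8+2-2=8
Step 9: prey: 35+7-5=37; pred: 8+2-2=8
Step 10: prey: 37+7-5=39; pred: 8+2-2=8
Step 11: prey: 39+7-6=40; pred: 8+3-2=9
Step 12: prey: 40+8-7=41; pred: 9+3-2=10
Max prey = 41 at step 12

Answer: 41 12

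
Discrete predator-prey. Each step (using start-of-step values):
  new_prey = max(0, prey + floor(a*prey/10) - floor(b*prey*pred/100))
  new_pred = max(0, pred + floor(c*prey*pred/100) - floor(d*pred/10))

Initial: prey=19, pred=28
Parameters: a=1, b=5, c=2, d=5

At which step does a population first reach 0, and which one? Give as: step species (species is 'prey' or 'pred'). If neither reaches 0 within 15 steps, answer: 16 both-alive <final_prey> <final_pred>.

Step 1: prey: 19+1-26=0; pred: 28+10-14=24
First extinction: prey at step 1

Answer: 1 prey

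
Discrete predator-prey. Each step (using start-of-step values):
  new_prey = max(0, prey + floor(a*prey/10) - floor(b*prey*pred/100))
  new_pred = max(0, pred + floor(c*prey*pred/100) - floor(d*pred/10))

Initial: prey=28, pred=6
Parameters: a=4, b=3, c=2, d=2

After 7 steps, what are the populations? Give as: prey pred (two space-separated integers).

Answer: 0 41

Derivation:
Step 1: prey: 28+11-5=34; pred: 6+3-1=8
Step 2: prey: 34+13-8=39; pred: 8+5-1=12
Step 3: prey: 39+15-14=40; pred: 12+9-2=19
Step 4: prey: 40+16-22=34; pred: 19+15-3=31
Step 5: prey: 34+13-31=16; pred: 31+21-6=46
Step 6: prey: 16+6-22=0; pred: 46+14-9=51
Step 7: prey: 0+0-0=0; pred: 51+0-10=41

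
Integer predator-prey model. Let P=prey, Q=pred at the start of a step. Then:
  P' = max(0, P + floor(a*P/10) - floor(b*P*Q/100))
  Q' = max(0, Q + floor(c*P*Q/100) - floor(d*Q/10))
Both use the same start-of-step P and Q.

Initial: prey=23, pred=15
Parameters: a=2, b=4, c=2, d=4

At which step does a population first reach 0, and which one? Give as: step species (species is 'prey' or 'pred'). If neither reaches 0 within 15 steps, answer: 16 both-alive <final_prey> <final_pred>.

Answer: 16 both-alive 3 2

Derivation:
Step 1: prey: 23+4-13=14; pred: 15+6-6=15
Step 2: prey: 14+2-8=8; pred: 15+4-6=13
Step 3: prey: 8+1-4=5; pred: 13+2-5=10
Step 4: prey: 5+1-2=4; pred: 10+1-4=7
Step 5: prey: 4+0-1=3; pred: 7+0-2=5
Step 6: prey: 3+0-0=3; pred: 5+0-2=3
Step 7: prey: 3+0-0=3; pred: 3+0-1=2
Step 8: prey: 3+0-0=3; pred: 2+0-0=2
Steps 9-15: state stable at prey=3, pred=2 (no change)
No extinction within 15 steps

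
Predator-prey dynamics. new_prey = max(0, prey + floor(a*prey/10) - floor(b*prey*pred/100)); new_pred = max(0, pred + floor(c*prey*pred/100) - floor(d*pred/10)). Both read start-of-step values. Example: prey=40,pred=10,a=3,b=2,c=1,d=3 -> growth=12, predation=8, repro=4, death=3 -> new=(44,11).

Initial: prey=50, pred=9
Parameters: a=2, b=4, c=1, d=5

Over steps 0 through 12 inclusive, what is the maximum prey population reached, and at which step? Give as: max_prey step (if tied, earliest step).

Step 1: prey: 50+10-18=42; pred: 9+4-4=9
Step 2: prey: 42+8-15=35; pred: 9+3-4=8
Step 3: prey: 35+7-11=31; pred: 8+2-4=6
Step 4: prey: 31+6-7=30; pred: 6+1-3=4
Step 5: prey: 30+6-4=32; pred: 4+1-2=3
Step 6: prey: 32+6-3=35; pred: 3+0-1=2
Step 7: prey: 35+7-2=40; pred: 2+0-1=1
Step 8: prey: 40+8-1=47; pred: 1+0-0=1
Step 9: prey: 47+9-1=55; pred: 1+0-0=1
Step 10: prey: 55+11-2=64; pred: 1+0-0=1
Step 11: prey: 64+12-2=74; pred: 1+0-0=1
Step 12: prey: 74+14-2=86; pred: 1+0-0=1
Max prey = 86 at step 12

Answer: 86 12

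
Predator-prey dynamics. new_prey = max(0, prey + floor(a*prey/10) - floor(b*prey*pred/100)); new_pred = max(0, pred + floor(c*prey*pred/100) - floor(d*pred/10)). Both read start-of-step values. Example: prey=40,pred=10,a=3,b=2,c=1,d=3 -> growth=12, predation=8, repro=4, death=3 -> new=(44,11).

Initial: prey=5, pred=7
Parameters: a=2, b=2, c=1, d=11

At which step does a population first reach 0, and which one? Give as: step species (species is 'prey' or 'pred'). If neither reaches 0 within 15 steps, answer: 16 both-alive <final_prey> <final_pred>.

Answer: 1 pred

Derivation:
Step 1: prey: 5+1-0=6; pred: 7+0-7=0
First extinction: pred at step 1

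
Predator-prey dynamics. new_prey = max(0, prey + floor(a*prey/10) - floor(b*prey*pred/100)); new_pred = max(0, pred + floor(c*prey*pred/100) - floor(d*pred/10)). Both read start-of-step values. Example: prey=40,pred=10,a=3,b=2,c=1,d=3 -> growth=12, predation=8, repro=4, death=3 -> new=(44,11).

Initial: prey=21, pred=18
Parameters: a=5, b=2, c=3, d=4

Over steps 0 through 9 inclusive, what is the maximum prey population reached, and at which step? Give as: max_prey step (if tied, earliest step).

Step 1: prey: 21+10-7=24; pred: 18+11-7=22
Step 2: prey: 24+12-10=26; pred: 22+15-8=29
Step 3: prey: 26+13-15=24; pred: 29+22-11=40
Step 4: prey: 24+12-19=17; pred: 40+28-16=52
Step 5: prey: 17+8-17=8; pred: 52+26-20=58
Step 6: prey: 8+4-9=3; pred: 58+13-23=48
Step 7: prey: 3+1-2=2; pred: 48+4-19=33
Step 8: prey: 2+1-1=2; pred: 33+1-13=21
Step 9: prey: 2+1-0=3; pred: 21+1-8=14
Max prey = 26 at step 2

Answer: 26 2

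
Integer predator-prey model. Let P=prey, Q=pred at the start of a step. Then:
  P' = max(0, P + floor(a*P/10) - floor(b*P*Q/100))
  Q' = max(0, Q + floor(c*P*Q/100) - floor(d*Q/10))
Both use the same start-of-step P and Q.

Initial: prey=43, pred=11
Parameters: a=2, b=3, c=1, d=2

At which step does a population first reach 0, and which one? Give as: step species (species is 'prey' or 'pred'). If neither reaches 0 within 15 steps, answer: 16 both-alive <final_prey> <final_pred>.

Step 1: prey: 43+8-14=37; pred: 11+4-2=13
Step 2: prey: 37+7-14=30; pred: 13+4-2=15
Step 3: prey: 30+6-13=23; pred: 15+4-3=16
Step 4: prey: 23+4-11=16; pred: 16+3-3=16
Step 5: prey: 16+3-7=12; pred: 16+2-3=15
Step 6: prey: 12+2-5=9; pred: 15+1-3=13
Step 7: prey: 9+1-3=7; pred: 13+1-2=12
Step 8: prey: 7+1-2=6; pred: 12+0-2=10
Step 9: prey: 6+1-1=6; pred: 10+0-2=8
Step 10: prey: 6+1-1=6; pred: 8+0-1=7
Step 11: prey: 6+1-1=6; pred: 7+0-1=6
Step 12: prey: 6+1-1=6; pred: 6+0-1=5
Step 13: prey: 6+1-0=7; pred: 5+0-1=4
Step 14: prey: 7+1-0=8; pred: 4+0-0=4
Step 15: prey: 8+1-0=9; pred: 4+0-0=4
No extinction within 15 steps

Answer: 16 both-alive 9 4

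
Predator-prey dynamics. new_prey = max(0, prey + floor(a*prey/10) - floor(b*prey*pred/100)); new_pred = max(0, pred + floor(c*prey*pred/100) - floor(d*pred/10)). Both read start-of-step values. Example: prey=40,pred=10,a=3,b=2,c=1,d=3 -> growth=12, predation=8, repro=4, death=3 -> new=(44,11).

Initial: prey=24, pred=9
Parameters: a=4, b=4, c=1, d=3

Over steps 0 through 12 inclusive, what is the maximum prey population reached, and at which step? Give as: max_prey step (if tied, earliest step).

Step 1: prey: 24+9-8=25; pred: 9+2-2=9
Step 2: prey: 25+10-9=26; pred: 9+2-2=9
Step 3: prey: 26+10-9=27; pred: 9+2-2=9
Step 4: prey: 27+10-9=28; pred: 9+2-2=9
Step 5: prey: 28+11-10=29; pred: 9+2-2=9
Step 6: prey: 29+11-10=30; pred: 9+2-2=9
Step 7: prey: 30+12-10=32; pred: 9+2-2=9
Step 8: prey: 32+12-11=33; pred: 9+2-2=9
Step 9: prey: 33+13-11=35; pred: 9+2-2=9
Step 10: prey: 35+14-12=37; pred: 9+3-2=10
Step 11: prey: 37+14-14=37; pred: 10+3-3=10
Step 12: prey: 37+14-14=37; pred: 10+3-3=10
Max prey = 37 at step 10

Answer: 37 10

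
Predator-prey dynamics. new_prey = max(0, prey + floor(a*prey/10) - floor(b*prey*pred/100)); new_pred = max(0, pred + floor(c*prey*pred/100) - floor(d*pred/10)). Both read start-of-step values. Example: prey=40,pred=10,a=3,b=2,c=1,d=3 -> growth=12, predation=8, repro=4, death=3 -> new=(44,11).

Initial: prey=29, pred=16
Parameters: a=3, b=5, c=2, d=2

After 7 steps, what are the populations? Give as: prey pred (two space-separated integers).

Step 1: prey: 29+8-23=14; pred: 16+9-3=22
Step 2: prey: 14+4-15=3; pred: 22+6-4=24
Step 3: prey: 3+0-3=0; pred: 24+1-4=21
Step 4: prey: 0+0-0=0; pred: 21+0-4=17
Step 5: prey: 0+0-0=0; pred: 17+0-3=14
Step 6: prey: 0+0-0=0; pred: 14+0-2=12
Step 7: prey: 0+0-0=0; pred: 12+0-2=10

Answer: 0 10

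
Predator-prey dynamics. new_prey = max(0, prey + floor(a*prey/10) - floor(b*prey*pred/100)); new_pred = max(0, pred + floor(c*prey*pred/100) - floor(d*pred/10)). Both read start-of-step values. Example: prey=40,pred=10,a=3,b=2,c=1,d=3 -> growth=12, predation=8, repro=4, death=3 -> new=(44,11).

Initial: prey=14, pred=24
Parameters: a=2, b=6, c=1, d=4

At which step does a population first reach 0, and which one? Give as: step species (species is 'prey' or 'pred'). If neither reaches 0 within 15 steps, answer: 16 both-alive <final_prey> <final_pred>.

Answer: 1 prey

Derivation:
Step 1: prey: 14+2-20=0; pred: 24+3-9=18
First extinction: prey at step 1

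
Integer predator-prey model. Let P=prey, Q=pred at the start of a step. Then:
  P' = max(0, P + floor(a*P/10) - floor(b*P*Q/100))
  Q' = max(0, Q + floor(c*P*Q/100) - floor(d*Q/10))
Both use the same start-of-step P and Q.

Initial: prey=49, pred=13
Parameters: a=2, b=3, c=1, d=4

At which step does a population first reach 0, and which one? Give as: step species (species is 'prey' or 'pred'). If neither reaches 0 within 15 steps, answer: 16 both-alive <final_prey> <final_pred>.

Step 1: prey: 49+9-19=39; pred: 13+6-5=14
Step 2: prey: 39+7-16=30; pred: 14+5-5=14
Step 3: prey: 30+6-12=24; pred: 14+4-5=13
Step 4: prey: 24+4-9=19; pred: 13+3-5=11
Step 5: prey: 19+3-6=16; pred: 11+2-4=9
Step 6: prey: 16+3-4=15; pred: 9+1-3=7
Step 7: prey: 15+3-3=15; pred: 7+1-2=6
Step 8: prey: 15+3-2=16; pred: 6+0-2=4
Step 9: prey: 16+3-1=18; pred: 4+0-1=3
Step 10: prey: 18+3-1=20; pred: 3+0-1=2
Step 11: prey: 20+4-1=23; pred: 2+0-0=2
Step 12: prey: 23+4-1=26; pred: 2+0-0=2
Step 13: prey: 26+5-1=30; pred: 2+0-0=2
Step 14: prey: 30+6-1=35; pred: 2+0-0=2
Step 15: prey: 35+7-2=40; pred: 2+0-0=2
No extinction within 15 steps

Answer: 16 both-alive 40 2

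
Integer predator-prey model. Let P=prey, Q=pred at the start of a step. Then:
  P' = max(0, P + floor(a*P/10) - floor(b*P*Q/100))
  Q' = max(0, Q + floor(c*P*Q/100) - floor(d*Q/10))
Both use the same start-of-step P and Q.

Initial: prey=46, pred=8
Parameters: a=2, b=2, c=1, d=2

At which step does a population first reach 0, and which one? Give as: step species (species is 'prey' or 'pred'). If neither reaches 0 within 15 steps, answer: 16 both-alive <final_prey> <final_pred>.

Answer: 16 both-alive 5 8

Derivation:
Step 1: prey: 46+9-7=48; pred: 8+3-1=10
Step 2: prey: 48+9-9=48; pred: 10+4-2=12
Step 3: prey: 48+9-11=46; pred: 12+5-2=15
Step 4: prey: 46+9-13=42; pred: 15+6-3=18
Step 5: prey: 42+8-15=35; pred: 18+7-3=22
Step 6: prey: 35+7-15=27; pred: 22+7-4=25
Step 7: prey: 27+5-13=19; pred: 25+6-5=26
Step 8: prey: 19+3-9=13; pred: 26+4-5=25
Step 9: prey: 13+2-6=9; pred: 25+3-5=23
Step 10: prey: 9+1-4=6; pred: 23+2-4=21
Step 11: prey: 6+1-2=5; pred: 21+1-4=18
Step 12: prey: 5+1-1=5; pred: 18+0-3=15
Step 13: prey: 5+1-1=5; pred: 15+0-3=12
Step 14: prey: 5+1-1=5; pred: 12+0-2=10
Step 15: prey: 5+1-1=5; pred: 10+0-2=8
No extinction within 15 steps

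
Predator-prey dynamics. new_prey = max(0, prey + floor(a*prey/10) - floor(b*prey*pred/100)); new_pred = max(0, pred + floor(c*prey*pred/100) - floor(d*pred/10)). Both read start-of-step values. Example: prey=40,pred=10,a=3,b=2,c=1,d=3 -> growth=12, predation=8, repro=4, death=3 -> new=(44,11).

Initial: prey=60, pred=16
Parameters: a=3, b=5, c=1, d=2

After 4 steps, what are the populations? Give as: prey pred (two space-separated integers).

Answer: 0 17

Derivation:
Step 1: prey: 60+18-48=30; pred: 16+9-3=22
Step 2: prey: 30+9-33=6; pred: 22+6-4=24
Step 3: prey: 6+1-7=0; pred: 24+1-4=21
Step 4: prey: 0+0-0=0; pred: 21+0-4=17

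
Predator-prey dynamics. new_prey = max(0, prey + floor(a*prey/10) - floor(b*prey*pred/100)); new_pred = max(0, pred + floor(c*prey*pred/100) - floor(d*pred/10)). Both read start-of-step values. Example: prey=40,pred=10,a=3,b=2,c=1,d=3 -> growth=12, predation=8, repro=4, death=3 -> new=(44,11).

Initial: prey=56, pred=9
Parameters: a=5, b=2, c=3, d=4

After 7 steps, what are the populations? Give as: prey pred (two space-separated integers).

Answer: 0 54

Derivation:
Step 1: prey: 56+28-10=74; pred: 9+15-3=21
Step 2: prey: 74+37-31=80; pred: 21+46-8=59
Step 3: prey: 80+40-94=26; pred: 59+141-23=177
Step 4: prey: 26+13-92=0; pred: 177+138-70=245
Step 5: prey: 0+0-0=0; pred: 245+0-98=147
Step 6: prey: 0+0-0=0; pred: 147+0-58=89
Step 7: prey: 0+0-0=0; pred: 89+0-35=54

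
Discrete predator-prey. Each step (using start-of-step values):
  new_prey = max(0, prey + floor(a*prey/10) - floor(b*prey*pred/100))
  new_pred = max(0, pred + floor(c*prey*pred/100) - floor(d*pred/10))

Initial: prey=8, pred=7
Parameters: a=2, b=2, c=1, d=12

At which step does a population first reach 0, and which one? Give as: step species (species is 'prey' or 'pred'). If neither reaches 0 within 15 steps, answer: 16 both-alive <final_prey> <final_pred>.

Step 1: prey: 8+1-1=8; pred: 7+0-8=0
First extinction: pred at step 1

Answer: 1 pred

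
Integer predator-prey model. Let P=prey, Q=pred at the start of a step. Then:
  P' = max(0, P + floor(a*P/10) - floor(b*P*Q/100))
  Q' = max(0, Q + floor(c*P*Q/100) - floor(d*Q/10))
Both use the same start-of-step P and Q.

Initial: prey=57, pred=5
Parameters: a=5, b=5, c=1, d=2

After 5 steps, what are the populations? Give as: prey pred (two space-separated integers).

Step 1: prey: 57+28-14=71; pred: 5+2-1=6
Step 2: prey: 71+35-21=85; pred: 6+4-1=9
Step 3: prey: 85+42-38=89; pred: 9+7-1=15
Step 4: prey: 89+44-66=67; pred: 15+13-3=25
Step 5: prey: 67+33-83=17; pred: 25+16-5=36

Answer: 17 36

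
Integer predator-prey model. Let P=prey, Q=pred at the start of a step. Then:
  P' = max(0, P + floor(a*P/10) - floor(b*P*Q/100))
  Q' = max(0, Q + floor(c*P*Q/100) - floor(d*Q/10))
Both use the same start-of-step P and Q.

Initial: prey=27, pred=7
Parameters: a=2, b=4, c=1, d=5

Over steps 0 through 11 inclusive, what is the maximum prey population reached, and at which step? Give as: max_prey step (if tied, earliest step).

Answer: 77 11

Derivation:
Step 1: prey: 27+5-7=25; pred: 7+1-3=5
Step 2: prey: 25+5-5=25; pred: 5+1-2=4
Step 3: prey: 25+5-4=26; pred: 4+1-2=3
Step 4: prey: 26+5-3=28; pred: 3+0-1=2
Step 5: prey: 28+5-2=31; pred: 2+0-1=1
Step 6: prey: 31+6-1=36; pred: 1+0-0=1
Step 7: prey: 36+7-1=42; pred: 1+0-0=1
Step 8: prey: 42+8-1=49; pred: 1+0-0=1
Step 9: prey: 49+9-1=57; pred: 1+0-0=1
Step 10: prey: 57+11-2=66; pred: 1+0-0=1
Step 11: prey: 66+13-2=77; pred: 1+0-0=1
Max prey = 77 at step 11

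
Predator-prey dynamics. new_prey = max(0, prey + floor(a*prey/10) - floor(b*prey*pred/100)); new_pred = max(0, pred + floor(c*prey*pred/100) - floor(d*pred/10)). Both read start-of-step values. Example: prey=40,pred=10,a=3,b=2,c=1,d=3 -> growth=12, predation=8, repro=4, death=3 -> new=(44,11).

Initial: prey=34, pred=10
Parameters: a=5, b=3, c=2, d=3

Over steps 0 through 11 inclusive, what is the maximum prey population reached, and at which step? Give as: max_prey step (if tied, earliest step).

Step 1: prey: 34+17-10=41; pred: 10+6-3=13
Step 2: prey: 41+20-15=46; pred: 13+10-3=20
Step 3: prey: 46+23-27=42; pred: 20+18-6=32
Step 4: prey: 42+21-40=23; pred: 32+26-9=49
Step 5: prey: 23+11-33=1; pred: 49+22-14=57
Step 6: prey: 1+0-1=0; pred: 57+1-17=41
Step 7: prey: 0+0-0=0; pred: 41+0-12=29
Step 8: prey: 0+0-0=0; pred: 29+0-8=21
Step 9: prey: 0+0-0=0; pred: 21+0-6=15
Step 10: prey: 0+0-0=0; pred: 15+0-4=11
Step 11: prey: 0+0-0=0; pred: 11+0-3=8
Max prey = 46 at step 2

Answer: 46 2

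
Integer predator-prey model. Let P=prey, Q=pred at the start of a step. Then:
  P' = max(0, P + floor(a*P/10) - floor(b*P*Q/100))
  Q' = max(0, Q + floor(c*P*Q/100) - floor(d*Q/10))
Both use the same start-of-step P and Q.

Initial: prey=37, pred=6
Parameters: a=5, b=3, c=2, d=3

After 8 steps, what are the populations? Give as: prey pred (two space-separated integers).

Answer: 0 30

Derivation:
Step 1: prey: 37+18-6=49; pred: 6+4-1=9
Step 2: prey: 49+24-13=60; pred: 9+8-2=15
Step 3: prey: 60+30-27=63; pred: 15+18-4=29
Step 4: prey: 63+31-54=40; pred: 29+36-8=57
Step 5: prey: 40+20-68=0; pred: 57+45-17=85
Step 6: prey: 0+0-0=0; pred: 85+0-25=60
Step 7: prey: 0+0-0=0; pred: 60+0-18=42
Step 8: prey: 0+0-0=0; pred: 42+0-12=30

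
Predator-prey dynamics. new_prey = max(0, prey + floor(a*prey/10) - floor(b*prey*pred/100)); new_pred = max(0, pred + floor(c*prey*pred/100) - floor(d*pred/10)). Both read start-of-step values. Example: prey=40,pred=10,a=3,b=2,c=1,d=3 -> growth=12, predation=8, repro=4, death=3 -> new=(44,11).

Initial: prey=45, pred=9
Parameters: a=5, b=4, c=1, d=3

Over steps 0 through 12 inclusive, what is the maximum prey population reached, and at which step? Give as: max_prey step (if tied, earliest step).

Step 1: prey: 45+22-16=51; pred: 9+4-2=11
Step 2: prey: 51+25-22=54; pred: 11+5-3=13
Step 3: prey: 54+27-28=53; pred: 13+7-3=17
Step 4: prey: 53+26-36=43; pred: 17+9-5=21
Step 5: prey: 43+21-36=28; pred: 21+9-6=24
Step 6: prey: 28+14-26=16; pred: 24+6-7=23
Step 7: prey: 16+8-14=10; pred: 23+3-6=20
Step 8: prey: 10+5-8=7; pred: 20+2-6=16
Step 9: prey: 7+3-4=6; pred: 16+1-4=13
Step 10: prey: 6+3-3=6; pred: 13+0-3=10
Step 11: prey: 6+3-2=7; pred: 10+0-3=7
Step 12: prey: 7+3-1=9; pred: 7+0-2=5
Max prey = 54 at step 2

Answer: 54 2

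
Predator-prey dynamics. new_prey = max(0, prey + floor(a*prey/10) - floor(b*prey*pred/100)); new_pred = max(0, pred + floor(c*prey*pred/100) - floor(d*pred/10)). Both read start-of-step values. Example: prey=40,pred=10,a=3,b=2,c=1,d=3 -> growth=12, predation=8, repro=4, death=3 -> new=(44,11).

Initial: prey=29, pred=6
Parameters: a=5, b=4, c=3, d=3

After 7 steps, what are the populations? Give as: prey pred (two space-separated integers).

Step 1: prey: 29+14-6=37; pred: 6+5-1=10
Step 2: prey: 37+18-14=41; pred: 10+11-3=18
Step 3: prey: 41+20-29=32; pred: 18+22-5=35
Step 4: prey: 32+16-44=4; pred: 35+33-10=58
Step 5: prey: 4+2-9=0; pred: 58+6-17=47
Step 6: prey: 0+0-0=0; pred: 47+0-14=33
Step 7: prey: 0+0-0=0; pred: 33+0-9=24

Answer: 0 24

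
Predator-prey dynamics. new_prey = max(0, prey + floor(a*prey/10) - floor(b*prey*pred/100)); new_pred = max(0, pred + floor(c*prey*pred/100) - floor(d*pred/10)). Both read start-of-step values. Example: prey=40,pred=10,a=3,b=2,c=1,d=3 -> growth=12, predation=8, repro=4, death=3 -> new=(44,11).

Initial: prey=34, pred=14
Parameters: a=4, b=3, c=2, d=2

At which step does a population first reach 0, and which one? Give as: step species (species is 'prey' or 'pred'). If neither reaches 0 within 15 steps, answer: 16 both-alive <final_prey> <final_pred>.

Answer: 6 prey

Derivation:
Step 1: prey: 34+13-14=33; pred: 14+9-2=21
Step 2: prey: 33+13-20=26; pred: 21+13-4=30
Step 3: prey: 26+10-23=13; pred: 30+15-6=39
Step 4: prey: 13+5-15=3; pred: 39+10-7=42
Step 5: prey: 3+1-3=1; pred: 42+2-8=36
Step 6: prey: 1+0-1=0; pred: 36+0-7=29
First extinction: prey at step 6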